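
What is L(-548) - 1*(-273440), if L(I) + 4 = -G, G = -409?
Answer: 273845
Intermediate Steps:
L(I) = 405 (L(I) = -4 - 1*(-409) = -4 + 409 = 405)
L(-548) - 1*(-273440) = 405 - 1*(-273440) = 405 + 273440 = 273845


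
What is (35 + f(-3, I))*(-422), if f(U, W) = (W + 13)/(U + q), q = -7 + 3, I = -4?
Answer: -99592/7 ≈ -14227.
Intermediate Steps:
q = -4
f(U, W) = (13 + W)/(-4 + U) (f(U, W) = (W + 13)/(U - 4) = (13 + W)/(-4 + U))
(35 + f(-3, I))*(-422) = (35 + (13 - 4)/(-4 - 3))*(-422) = (35 + 9/(-7))*(-422) = (35 - ⅐*9)*(-422) = (35 - 9/7)*(-422) = (236/7)*(-422) = -99592/7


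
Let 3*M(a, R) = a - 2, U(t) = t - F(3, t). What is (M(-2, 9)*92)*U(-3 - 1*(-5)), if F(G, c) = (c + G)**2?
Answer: 8464/3 ≈ 2821.3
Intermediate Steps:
F(G, c) = (G + c)**2
U(t) = t - (3 + t)**2
M(a, R) = -2/3 + a/3 (M(a, R) = (a - 2)/3 = (-2 + a)/3 = -2/3 + a/3)
(M(-2, 9)*92)*U(-3 - 1*(-5)) = ((-2/3 + (1/3)*(-2))*92)*((-3 - 1*(-5)) - (3 + (-3 - 1*(-5)))**2) = ((-2/3 - 2/3)*92)*((-3 + 5) - (3 + (-3 + 5))**2) = (-4/3*92)*(2 - (3 + 2)**2) = -368*(2 - 1*5**2)/3 = -368*(2 - 1*25)/3 = -368*(2 - 25)/3 = -368/3*(-23) = 8464/3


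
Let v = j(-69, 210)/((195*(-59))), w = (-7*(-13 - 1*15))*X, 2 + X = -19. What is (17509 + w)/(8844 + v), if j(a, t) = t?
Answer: 10272431/6783334 ≈ 1.5144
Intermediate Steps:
X = -21 (X = -2 - 19 = -21)
w = -4116 (w = -7*(-13 - 1*15)*(-21) = -7*(-13 - 15)*(-21) = -7*(-28)*(-21) = 196*(-21) = -4116)
v = -14/767 (v = 210/((195*(-59))) = 210/(-11505) = 210*(-1/11505) = -14/767 ≈ -0.018253)
(17509 + w)/(8844 + v) = (17509 - 4116)/(8844 - 14/767) = 13393/(6783334/767) = 13393*(767/6783334) = 10272431/6783334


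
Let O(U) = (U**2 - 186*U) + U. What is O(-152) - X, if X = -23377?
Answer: 74601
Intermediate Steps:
O(U) = U**2 - 185*U
O(-152) - X = -152*(-185 - 152) - 1*(-23377) = -152*(-337) + 23377 = 51224 + 23377 = 74601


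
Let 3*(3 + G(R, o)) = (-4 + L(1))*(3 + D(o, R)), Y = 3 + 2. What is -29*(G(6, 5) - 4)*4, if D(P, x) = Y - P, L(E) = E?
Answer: 1160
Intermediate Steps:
Y = 5
D(P, x) = 5 - P
G(R, o) = -11 + o (G(R, o) = -3 + ((-4 + 1)*(3 + (5 - o)))/3 = -3 + (-3*(8 - o))/3 = -3 + (-24 + 3*o)/3 = -3 + (-8 + o) = -11 + o)
-29*(G(6, 5) - 4)*4 = -29*((-11 + 5) - 4)*4 = -29*(-6 - 4)*4 = -(-290)*4 = -29*(-40) = 1160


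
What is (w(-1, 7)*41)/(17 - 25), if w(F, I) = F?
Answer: 41/8 ≈ 5.1250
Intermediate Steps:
(w(-1, 7)*41)/(17 - 25) = (-1*41)/(17 - 25) = -41/(-8) = -41*(-⅛) = 41/8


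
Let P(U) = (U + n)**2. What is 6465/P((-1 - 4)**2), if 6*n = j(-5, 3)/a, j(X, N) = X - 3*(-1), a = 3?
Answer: 523665/50176 ≈ 10.437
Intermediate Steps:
j(X, N) = 3 + X (j(X, N) = X + 3 = 3 + X)
n = -1/9 (n = ((3 - 5)/3)/6 = (-2*1/3)/6 = (1/6)*(-2/3) = -1/9 ≈ -0.11111)
P(U) = (-1/9 + U)**2 (P(U) = (U - 1/9)**2 = (-1/9 + U)**2)
6465/P((-1 - 4)**2) = 6465/(((-1 + 9*(-1 - 4)**2)**2/81)) = 6465/(((-1 + 9*(-5)**2)**2/81)) = 6465/(((-1 + 9*25)**2/81)) = 6465/(((-1 + 225)**2/81)) = 6465/(((1/81)*224**2)) = 6465/(((1/81)*50176)) = 6465/(50176/81) = 6465*(81/50176) = 523665/50176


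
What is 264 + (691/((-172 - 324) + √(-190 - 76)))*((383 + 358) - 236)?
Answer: (-218011*I + 264*√266)/(√266 + 496*I) ≈ -438.78 - 23.109*I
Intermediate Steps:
264 + (691/((-172 - 324) + √(-190 - 76)))*((383 + 358) - 236) = 264 + (691/(-496 + √(-266)))*(741 - 236) = 264 + (691/(-496 + I*√266))*505 = 264 + 348955/(-496 + I*√266)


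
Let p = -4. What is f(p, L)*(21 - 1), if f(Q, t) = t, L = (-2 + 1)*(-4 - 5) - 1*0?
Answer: 180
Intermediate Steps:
L = 9 (L = -1*(-9) + 0 = 9 + 0 = 9)
f(p, L)*(21 - 1) = 9*(21 - 1) = 9*20 = 180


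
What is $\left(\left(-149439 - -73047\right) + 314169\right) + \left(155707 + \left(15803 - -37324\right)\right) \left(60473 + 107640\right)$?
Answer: $35107948019$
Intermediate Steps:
$\left(\left(-149439 - -73047\right) + 314169\right) + \left(155707 + \left(15803 - -37324\right)\right) \left(60473 + 107640\right) = \left(\left(-149439 + 73047\right) + 314169\right) + \left(155707 + \left(15803 + 37324\right)\right) 168113 = \left(-76392 + 314169\right) + \left(155707 + 53127\right) 168113 = 237777 + 208834 \cdot 168113 = 237777 + 35107710242 = 35107948019$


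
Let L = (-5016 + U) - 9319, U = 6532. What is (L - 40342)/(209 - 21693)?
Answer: 48145/21484 ≈ 2.2410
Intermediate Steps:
L = -7803 (L = (-5016 + 6532) - 9319 = 1516 - 9319 = -7803)
(L - 40342)/(209 - 21693) = (-7803 - 40342)/(209 - 21693) = -48145/(-21484) = -48145*(-1/21484) = 48145/21484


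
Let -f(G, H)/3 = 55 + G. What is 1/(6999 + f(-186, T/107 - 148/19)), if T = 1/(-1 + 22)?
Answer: 1/7392 ≈ 0.00013528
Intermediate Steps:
T = 1/21 ≈ 0.047619
f(G, H) = -165 - 3*G (f(G, H) = -3*(55 + G) = -165 - 3*G)
1/(6999 + f(-186, T/107 - 148/19)) = 1/(6999 + (-165 - 3*(-186))) = 1/(6999 + (-165 + 558)) = 1/(6999 + 393) = 1/7392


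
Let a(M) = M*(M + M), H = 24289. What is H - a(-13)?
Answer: 23951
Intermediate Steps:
a(M) = 2*M² (a(M) = M*(2*M) = 2*M²)
H - a(-13) = 24289 - 2*(-13)² = 24289 - 2*169 = 24289 - 1*338 = 24289 - 338 = 23951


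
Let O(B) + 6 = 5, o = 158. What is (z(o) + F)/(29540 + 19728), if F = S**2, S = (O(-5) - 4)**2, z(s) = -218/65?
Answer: 40407/3202420 ≈ 0.012618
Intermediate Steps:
O(B) = -1 (O(B) = -6 + 5 = -1)
z(s) = -218/65 (z(s) = -218*1/65 = -218/65)
S = 25 (S = (-1 - 4)**2 = (-5)**2 = 25)
F = 625 (F = 25**2 = 625)
(z(o) + F)/(29540 + 19728) = (-218/65 + 625)/(29540 + 19728) = (40407/65)/49268 = (40407/65)*(1/49268) = 40407/3202420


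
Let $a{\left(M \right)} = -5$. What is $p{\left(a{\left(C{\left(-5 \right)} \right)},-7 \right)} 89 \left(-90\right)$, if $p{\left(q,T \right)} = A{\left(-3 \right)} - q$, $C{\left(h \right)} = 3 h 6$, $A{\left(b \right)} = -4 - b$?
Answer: $-32040$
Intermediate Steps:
$C{\left(h \right)} = 18 h$
$p{\left(q,T \right)} = -1 - q$ ($p{\left(q,T \right)} = \left(-4 - -3\right) - q = \left(-4 + 3\right) - q = -1 - q$)
$p{\left(a{\left(C{\left(-5 \right)} \right)},-7 \right)} 89 \left(-90\right) = \left(-1 - -5\right) 89 \left(-90\right) = \left(-1 + 5\right) 89 \left(-90\right) = 4 \cdot 89 \left(-90\right) = 356 \left(-90\right) = -32040$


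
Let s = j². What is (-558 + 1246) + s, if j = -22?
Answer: 1172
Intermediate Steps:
s = 484 (s = (-22)² = 484)
(-558 + 1246) + s = (-558 + 1246) + 484 = 688 + 484 = 1172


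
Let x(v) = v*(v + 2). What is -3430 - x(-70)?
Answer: -8190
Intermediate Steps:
x(v) = v*(2 + v)
-3430 - x(-70) = -3430 - (-70)*(2 - 70) = -3430 - (-70)*(-68) = -3430 - 1*4760 = -3430 - 4760 = -8190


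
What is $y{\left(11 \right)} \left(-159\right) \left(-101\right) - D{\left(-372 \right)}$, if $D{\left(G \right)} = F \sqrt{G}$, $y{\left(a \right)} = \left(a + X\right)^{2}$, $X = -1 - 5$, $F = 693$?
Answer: $401475 - 1386 i \sqrt{93} \approx 4.0148 \cdot 10^{5} - 13366.0 i$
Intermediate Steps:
$X = -6$
$y{\left(a \right)} = \left(-6 + a\right)^{2}$ ($y{\left(a \right)} = \left(a - 6\right)^{2} = \left(-6 + a\right)^{2}$)
$D{\left(G \right)} = 693 \sqrt{G}$
$y{\left(11 \right)} \left(-159\right) \left(-101\right) - D{\left(-372 \right)} = \left(-6 + 11\right)^{2} \left(-159\right) \left(-101\right) - 693 \sqrt{-372} = 5^{2} \left(-159\right) \left(-101\right) - 693 \cdot 2 i \sqrt{93} = 25 \left(-159\right) \left(-101\right) - 1386 i \sqrt{93} = \left(-3975\right) \left(-101\right) - 1386 i \sqrt{93} = 401475 - 1386 i \sqrt{93}$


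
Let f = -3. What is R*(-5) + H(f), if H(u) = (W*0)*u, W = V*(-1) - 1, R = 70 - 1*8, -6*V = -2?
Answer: -310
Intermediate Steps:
V = 1/3 (V = -1/6*(-2) = 1/3 ≈ 0.33333)
R = 62 (R = 70 - 8 = 62)
W = -4/3 (W = (1/3)*(-1) - 1 = -1/3 - 1 = -4/3 ≈ -1.3333)
H(u) = 0 (H(u) = (-4/3*0)*u = 0*u = 0)
R*(-5) + H(f) = 62*(-5) + 0 = -310 + 0 = -310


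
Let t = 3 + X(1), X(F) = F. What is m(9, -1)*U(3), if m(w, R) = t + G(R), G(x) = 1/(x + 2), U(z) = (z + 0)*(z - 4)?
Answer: -15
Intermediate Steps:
U(z) = z*(-4 + z)
G(x) = 1/(2 + x)
t = 4 (t = 3 + 1 = 4)
m(w, R) = 4 + 1/(2 + R)
m(9, -1)*U(3) = ((9 + 4*(-1))/(2 - 1))*(3*(-4 + 3)) = ((9 - 4)/1)*(3*(-1)) = (1*5)*(-3) = 5*(-3) = -15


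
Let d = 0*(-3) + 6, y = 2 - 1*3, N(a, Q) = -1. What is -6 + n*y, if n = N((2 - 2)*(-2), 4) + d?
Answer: -11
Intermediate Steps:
y = -1 (y = 2 - 3 = -1)
d = 6 (d = 0 + 6 = 6)
n = 5 (n = -1 + 6 = 5)
-6 + n*y = -6 + 5*(-1) = -6 - 5 = -11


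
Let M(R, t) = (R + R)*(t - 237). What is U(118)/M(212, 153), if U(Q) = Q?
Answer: -59/17808 ≈ -0.0033131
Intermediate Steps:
M(R, t) = 2*R*(-237 + t) (M(R, t) = (2*R)*(-237 + t) = 2*R*(-237 + t))
U(118)/M(212, 153) = 118/((2*212*(-237 + 153))) = 118/((2*212*(-84))) = 118/(-35616) = 118*(-1/35616) = -59/17808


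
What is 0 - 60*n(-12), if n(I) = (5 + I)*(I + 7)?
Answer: -2100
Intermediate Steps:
n(I) = (5 + I)*(7 + I)
0 - 60*n(-12) = 0 - 60*(35 + (-12)**2 + 12*(-12)) = 0 - 60*(35 + 144 - 144) = 0 - 60*35 = 0 - 2100 = -2100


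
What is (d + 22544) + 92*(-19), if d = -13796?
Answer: 7000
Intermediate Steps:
(d + 22544) + 92*(-19) = (-13796 + 22544) + 92*(-19) = 8748 - 1748 = 7000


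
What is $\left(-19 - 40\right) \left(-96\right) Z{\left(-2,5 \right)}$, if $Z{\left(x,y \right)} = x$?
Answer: $-11328$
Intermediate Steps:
$\left(-19 - 40\right) \left(-96\right) Z{\left(-2,5 \right)} = \left(-19 - 40\right) \left(-96\right) \left(-2\right) = \left(-59\right) \left(-96\right) \left(-2\right) = 5664 \left(-2\right) = -11328$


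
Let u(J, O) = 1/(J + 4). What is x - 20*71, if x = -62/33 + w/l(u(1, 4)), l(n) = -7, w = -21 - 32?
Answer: -326705/231 ≈ -1414.3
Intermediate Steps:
w = -53
u(J, O) = 1/(4 + J)
x = 1315/231 (x = -62/33 - 53/(-7) = -62*1/33 - 53*(-1/7) = -62/33 + 53/7 = 1315/231 ≈ 5.6926)
x - 20*71 = 1315/231 - 20*71 = 1315/231 - 1420 = -326705/231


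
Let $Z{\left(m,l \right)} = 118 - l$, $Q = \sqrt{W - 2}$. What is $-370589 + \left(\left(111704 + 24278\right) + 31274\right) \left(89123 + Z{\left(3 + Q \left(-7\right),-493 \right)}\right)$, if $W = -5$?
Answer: $15008179315$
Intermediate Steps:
$Q = i \sqrt{7}$ ($Q = \sqrt{-5 - 2} = \sqrt{-7} = i \sqrt{7} \approx 2.6458 i$)
$-370589 + \left(\left(111704 + 24278\right) + 31274\right) \left(89123 + Z{\left(3 + Q \left(-7\right),-493 \right)}\right) = -370589 + \left(\left(111704 + 24278\right) + 31274\right) \left(89123 + \left(118 - -493\right)\right) = -370589 + \left(135982 + 31274\right) \left(89123 + \left(118 + 493\right)\right) = -370589 + 167256 \left(89123 + 611\right) = -370589 + 167256 \cdot 89734 = -370589 + 15008549904 = 15008179315$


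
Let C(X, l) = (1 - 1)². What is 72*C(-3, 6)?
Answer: 0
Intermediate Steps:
C(X, l) = 0 (C(X, l) = 0² = 0)
72*C(-3, 6) = 72*0 = 0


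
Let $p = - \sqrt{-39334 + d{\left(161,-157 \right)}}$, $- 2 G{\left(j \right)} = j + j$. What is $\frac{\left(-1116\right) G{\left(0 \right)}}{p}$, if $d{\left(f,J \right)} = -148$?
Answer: $0$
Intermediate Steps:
$G{\left(j \right)} = - j$ ($G{\left(j \right)} = - \frac{j + j}{2} = - \frac{2 j}{2} = - j$)
$p = - i \sqrt{39482}$ ($p = - \sqrt{-39334 - 148} = - \sqrt{-39482} = - i \sqrt{39482} \approx - 198.7 i$)
$\frac{\left(-1116\right) G{\left(0 \right)}}{p} = \frac{\left(-1116\right) \left(\left(-1\right) 0\right)}{\left(-1\right) i \sqrt{39482}} = \left(-1116\right) 0 \frac{i \sqrt{39482}}{39482} = 0 \frac{i \sqrt{39482}}{39482} = 0$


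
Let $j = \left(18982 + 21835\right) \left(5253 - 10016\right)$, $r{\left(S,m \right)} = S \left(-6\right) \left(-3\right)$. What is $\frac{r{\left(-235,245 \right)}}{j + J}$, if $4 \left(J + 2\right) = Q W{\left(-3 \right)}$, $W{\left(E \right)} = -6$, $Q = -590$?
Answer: $\frac{705}{32401748} \approx 2.1758 \cdot 10^{-5}$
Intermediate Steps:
$r{\left(S,m \right)} = 18 S$ ($r{\left(S,m \right)} = - 6 S \left(-3\right) = 18 S$)
$j = -194411371$ ($j = 40817 \left(-4763\right) = -194411371$)
$J = 883$ ($J = -2 + \frac{\left(-590\right) \left(-6\right)}{4} = -2 + \frac{1}{4} \cdot 3540 = -2 + 885 = 883$)
$\frac{r{\left(-235,245 \right)}}{j + J} = \frac{18 \left(-235\right)}{-194411371 + 883} = - \frac{4230}{-194410488} = \left(-4230\right) \left(- \frac{1}{194410488}\right) = \frac{705}{32401748}$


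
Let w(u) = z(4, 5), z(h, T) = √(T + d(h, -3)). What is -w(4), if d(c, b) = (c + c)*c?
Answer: -√37 ≈ -6.0828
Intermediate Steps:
d(c, b) = 2*c² (d(c, b) = (2*c)*c = 2*c²)
z(h, T) = √(T + 2*h²)
w(u) = √37 (w(u) = √(5 + 2*4²) = √(5 + 2*16) = √(5 + 32) = √37)
-w(4) = -√37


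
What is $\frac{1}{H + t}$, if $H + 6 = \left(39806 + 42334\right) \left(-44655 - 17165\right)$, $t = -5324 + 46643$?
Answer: $- \frac{1}{5077853487} \approx -1.9693 \cdot 10^{-10}$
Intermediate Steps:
$t = 41319$
$H = -5077894806$ ($H = -6 + \left(39806 + 42334\right) \left(-44655 - 17165\right) = -6 + 82140 \left(-61820\right) = -6 - 5077894800 = -5077894806$)
$\frac{1}{H + t} = \frac{1}{-5077894806 + 41319} = \frac{1}{-5077853487} = - \frac{1}{5077853487}$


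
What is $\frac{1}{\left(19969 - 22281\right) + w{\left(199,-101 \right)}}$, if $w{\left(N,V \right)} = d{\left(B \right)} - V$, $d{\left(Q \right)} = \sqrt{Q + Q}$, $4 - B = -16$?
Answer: $- \frac{2211}{4888481} - \frac{2 \sqrt{10}}{4888481} \approx -0.00045358$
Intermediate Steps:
$B = 20$ ($B = 4 - -16 = 4 + 16 = 20$)
$d{\left(Q \right)} = \sqrt{2} \sqrt{Q}$ ($d{\left(Q \right)} = \sqrt{2 Q} = \sqrt{2} \sqrt{Q}$)
$w{\left(N,V \right)} = - V + 2 \sqrt{10}$ ($w{\left(N,V \right)} = \sqrt{2} \sqrt{20} - V = \sqrt{2} \cdot 2 \sqrt{5} - V = 2 \sqrt{10} - V = - V + 2 \sqrt{10}$)
$\frac{1}{\left(19969 - 22281\right) + w{\left(199,-101 \right)}} = \frac{1}{\left(19969 - 22281\right) + \left(\left(-1\right) \left(-101\right) + 2 \sqrt{10}\right)} = \frac{1}{\left(19969 - 22281\right) + \left(101 + 2 \sqrt{10}\right)} = \frac{1}{-2312 + \left(101 + 2 \sqrt{10}\right)} = \frac{1}{-2211 + 2 \sqrt{10}}$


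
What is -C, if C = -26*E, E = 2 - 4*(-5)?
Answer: 572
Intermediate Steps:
E = 22 (E = 2 + 20 = 22)
C = -572 (C = -26*22 = -572)
-C = -1*(-572) = 572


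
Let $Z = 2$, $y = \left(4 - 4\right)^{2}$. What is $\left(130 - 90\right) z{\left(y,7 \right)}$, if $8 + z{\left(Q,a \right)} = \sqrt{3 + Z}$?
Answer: $-320 + 40 \sqrt{5} \approx -230.56$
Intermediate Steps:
$y = 0$ ($y = 0^{2} = 0$)
$z{\left(Q,a \right)} = -8 + \sqrt{5}$ ($z{\left(Q,a \right)} = -8 + \sqrt{3 + 2} = -8 + \sqrt{5}$)
$\left(130 - 90\right) z{\left(y,7 \right)} = \left(130 - 90\right) \left(-8 + \sqrt{5}\right) = 40 \left(-8 + \sqrt{5}\right) = -320 + 40 \sqrt{5}$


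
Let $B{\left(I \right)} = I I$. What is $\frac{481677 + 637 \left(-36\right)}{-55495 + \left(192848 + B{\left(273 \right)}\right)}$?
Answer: $\frac{458745}{211882} \approx 2.1651$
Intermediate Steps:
$B{\left(I \right)} = I^{2}$
$\frac{481677 + 637 \left(-36\right)}{-55495 + \left(192848 + B{\left(273 \right)}\right)} = \frac{481677 + 637 \left(-36\right)}{-55495 + \left(192848 + 273^{2}\right)} = \frac{481677 - 22932}{-55495 + \left(192848 + 74529\right)} = \frac{458745}{-55495 + 267377} = \frac{458745}{211882}$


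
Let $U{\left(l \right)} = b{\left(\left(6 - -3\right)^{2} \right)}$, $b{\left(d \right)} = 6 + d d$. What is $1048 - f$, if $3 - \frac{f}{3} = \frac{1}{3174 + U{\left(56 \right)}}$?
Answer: $\frac{3373634}{3247} \approx 1039.0$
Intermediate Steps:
$b{\left(d \right)} = 6 + d^{2}$
$U{\left(l \right)} = 6567$ ($U{\left(l \right)} = 6 + \left(\left(6 - -3\right)^{2}\right)^{2} = 6 + \left(\left(6 + 3\right)^{2}\right)^{2} = 6 + \left(9^{2}\right)^{2} = 6 + 81^{2} = 6 + 6561 = 6567$)
$f = \frac{29222}{3247}$ ($f = 9 - \frac{3}{3174 + 6567} = 9 - \frac{3}{9741} = 9 - \frac{1}{3247} = \frac{29222}{3247} \approx 8.9997$)
$1048 - f = 1048 - \frac{29222}{3247} = \frac{3373634}{3247}$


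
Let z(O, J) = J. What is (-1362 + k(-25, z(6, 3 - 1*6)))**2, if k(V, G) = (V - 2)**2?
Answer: 400689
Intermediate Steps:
k(V, G) = (-2 + V)**2
(-1362 + k(-25, z(6, 3 - 1*6)))**2 = (-1362 + (-2 - 25)**2)**2 = (-1362 + (-27)**2)**2 = (-1362 + 729)**2 = (-633)**2 = 400689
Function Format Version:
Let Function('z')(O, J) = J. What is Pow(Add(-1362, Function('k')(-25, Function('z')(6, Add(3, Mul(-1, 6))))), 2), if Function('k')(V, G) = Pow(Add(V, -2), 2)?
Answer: 400689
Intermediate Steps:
Function('k')(V, G) = Pow(Add(-2, V), 2)
Pow(Add(-1362, Function('k')(-25, Function('z')(6, Add(3, Mul(-1, 6))))), 2) = Pow(Add(-1362, Pow(Add(-2, -25), 2)), 2) = Pow(Add(-1362, Pow(-27, 2)), 2) = Pow(Add(-1362, 729), 2) = Pow(-633, 2) = 400689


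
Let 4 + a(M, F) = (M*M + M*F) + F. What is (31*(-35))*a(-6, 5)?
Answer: -7595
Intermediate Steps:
a(M, F) = -4 + F + M² + F*M (a(M, F) = -4 + ((M*M + M*F) + F) = -4 + ((M² + F*M) + F) = -4 + (F + M² + F*M) = -4 + F + M² + F*M)
(31*(-35))*a(-6, 5) = (31*(-35))*(-4 + 5 + (-6)² + 5*(-6)) = -1085*(-4 + 5 + 36 - 30) = -1085*7 = -7595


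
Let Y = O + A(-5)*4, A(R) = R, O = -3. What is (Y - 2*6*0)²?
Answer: 529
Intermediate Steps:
Y = -23 (Y = -3 - 5*4 = -3 - 20 = -23)
(Y - 2*6*0)² = (-23 - 2*6*0)² = (-23 - 12*0)² = (-23 + 0)² = (-23)² = 529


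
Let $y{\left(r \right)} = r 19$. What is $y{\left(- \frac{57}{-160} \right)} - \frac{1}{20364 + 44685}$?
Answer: $\frac{70447907}{10407840} \approx 6.7687$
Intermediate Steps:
$y{\left(r \right)} = 19 r$
$y{\left(- \frac{57}{-160} \right)} - \frac{1}{20364 + 44685} = 19 \left(- \frac{57}{-160}\right) - \frac{1}{20364 + 44685} = 19 \left(\left(-57\right) \left(- \frac{1}{160}\right)\right) - \frac{1}{65049} = 19 \cdot \frac{57}{160} - \frac{1}{65049} = \frac{1083}{160} - \frac{1}{65049} = \frac{70447907}{10407840}$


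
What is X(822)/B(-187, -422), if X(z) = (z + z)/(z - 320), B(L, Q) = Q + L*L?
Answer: 822/8671297 ≈ 9.4795e-5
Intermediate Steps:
B(L, Q) = Q + L²
X(z) = 2*z/(-320 + z) (X(z) = (2*z)/(-320 + z) = 2*z/(-320 + z))
X(822)/B(-187, -422) = (2*822/(-320 + 822))/(-422 + (-187)²) = (2*822/502)/(-422 + 34969) = (2*822*(1/502))/34547 = (822/251)*(1/34547) = 822/8671297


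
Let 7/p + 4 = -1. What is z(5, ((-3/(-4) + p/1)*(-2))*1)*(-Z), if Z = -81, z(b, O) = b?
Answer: 405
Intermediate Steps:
p = -7/5 (p = 7/(-4 - 1) = 7/(-5) = 7*(-1/5) = -7/5 ≈ -1.4000)
z(5, ((-3/(-4) + p/1)*(-2))*1)*(-Z) = 5*(-1*(-81)) = 5*81 = 405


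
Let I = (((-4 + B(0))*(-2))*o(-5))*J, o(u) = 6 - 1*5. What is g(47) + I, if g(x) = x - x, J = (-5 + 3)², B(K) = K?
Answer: 32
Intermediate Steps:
J = 4 (J = (-2)² = 4)
g(x) = 0
o(u) = 1 (o(u) = 6 - 5 = 1)
I = 32 (I = (((-4 + 0)*(-2))*1)*4 = (-4*(-2)*1)*4 = (8*1)*4 = 8*4 = 32)
g(47) + I = 0 + 32 = 32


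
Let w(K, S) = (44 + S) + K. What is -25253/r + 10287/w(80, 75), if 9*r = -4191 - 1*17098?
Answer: 264228066/4236511 ≈ 62.369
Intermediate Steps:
r = -21289/9 (r = (-4191 - 1*17098)/9 = (-4191 - 17098)/9 = (⅑)*(-21289) = -21289/9 ≈ -2365.4)
w(K, S) = 44 + K + S
-25253/r + 10287/w(80, 75) = -25253/(-21289/9) + 10287/(44 + 80 + 75) = -25253*(-9/21289) + 10287/199 = 227277/21289 + 10287*(1/199) = 227277/21289 + 10287/199 = 264228066/4236511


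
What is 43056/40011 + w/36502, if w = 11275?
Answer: 674251379/486827174 ≈ 1.3850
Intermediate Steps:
43056/40011 + w/36502 = 43056/40011 + 11275/36502 = 43056*(1/40011) + 11275*(1/36502) = 14352/13337 + 11275/36502 = 674251379/486827174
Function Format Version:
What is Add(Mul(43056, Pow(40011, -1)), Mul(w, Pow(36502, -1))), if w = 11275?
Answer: Rational(674251379, 486827174) ≈ 1.3850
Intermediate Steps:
Add(Mul(43056, Pow(40011, -1)), Mul(w, Pow(36502, -1))) = Add(Mul(43056, Pow(40011, -1)), Mul(11275, Pow(36502, -1))) = Add(Mul(43056, Rational(1, 40011)), Mul(11275, Rational(1, 36502))) = Add(Rational(14352, 13337), Rational(11275, 36502)) = Rational(674251379, 486827174)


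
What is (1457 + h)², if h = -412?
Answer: 1092025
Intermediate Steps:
(1457 + h)² = (1457 - 412)² = 1045² = 1092025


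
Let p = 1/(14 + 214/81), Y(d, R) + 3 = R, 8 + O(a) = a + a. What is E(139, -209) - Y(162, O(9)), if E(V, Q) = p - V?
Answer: -196727/1348 ≈ -145.94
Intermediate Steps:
O(a) = -8 + 2*a (O(a) = -8 + (a + a) = -8 + 2*a)
Y(d, R) = -3 + R
p = 81/1348 (p = 1/(14 + 214*(1/81)) = 1/(14 + 214/81) = 1/(1348/81) = 81/1348 ≈ 0.060089)
E(V, Q) = 81/1348 - V
E(139, -209) - Y(162, O(9)) = (81/1348 - 1*139) - (-3 + (-8 + 2*9)) = (81/1348 - 139) - (-3 + (-8 + 18)) = -187291/1348 - (-3 + 10) = -187291/1348 - 1*7 = -187291/1348 - 7 = -196727/1348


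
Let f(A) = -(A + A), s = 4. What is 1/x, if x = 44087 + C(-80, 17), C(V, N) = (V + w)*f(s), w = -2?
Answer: 1/44743 ≈ 2.2350e-5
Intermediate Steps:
f(A) = -2*A
C(V, N) = 16 - 8*V (C(V, N) = (V - 2)*(-2*4) = (-2 + V)*(-8) = 16 - 8*V)
x = 44743 (x = 44087 + (16 - 8*(-80)) = 44087 + (16 + 640) = 44087 + 656 = 44743)
1/x = 1/44743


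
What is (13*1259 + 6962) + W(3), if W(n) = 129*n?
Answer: 23716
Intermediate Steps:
(13*1259 + 6962) + W(3) = (13*1259 + 6962) + 129*3 = (16367 + 6962) + 387 = 23329 + 387 = 23716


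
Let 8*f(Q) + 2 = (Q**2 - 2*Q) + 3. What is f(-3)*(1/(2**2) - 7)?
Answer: -27/2 ≈ -13.500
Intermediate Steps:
f(Q) = 1/8 - Q/4 + Q**2/8 (f(Q) = -1/4 + ((Q**2 - 2*Q) + 3)/8 = -1/4 + (3 + Q**2 - 2*Q)/8 = -1/4 + (3/8 - Q/4 + Q**2/8) = 1/8 - Q/4 + Q**2/8)
f(-3)*(1/(2**2) - 7) = (1/8 - 1/4*(-3) + (1/8)*(-3)**2)*(1/(2**2) - 7) = (1/8 + 3/4 + (1/8)*9)*(1/4 - 7) = (1/8 + 3/4 + 9/8)*(1/4 - 7) = 2*(-27/4) = -27/2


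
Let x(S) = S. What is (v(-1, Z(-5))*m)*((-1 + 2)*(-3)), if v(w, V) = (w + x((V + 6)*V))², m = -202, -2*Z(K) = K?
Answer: 1987983/8 ≈ 2.4850e+5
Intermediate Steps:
Z(K) = -K/2
v(w, V) = (w + V*(6 + V))² (v(w, V) = (w + (V + 6)*V)² = (w + (6 + V)*V)² = (w + V*(6 + V))²)
(v(-1, Z(-5))*m)*((-1 + 2)*(-3)) = ((-1 + (-½*(-5))*(6 - ½*(-5)))²*(-202))*((-1 + 2)*(-3)) = ((-1 + 5*(6 + 5/2)/2)²*(-202))*(1*(-3)) = ((-1 + (5/2)*(17/2))²*(-202))*(-3) = ((-1 + 85/4)²*(-202))*(-3) = ((81/4)²*(-202))*(-3) = ((6561/16)*(-202))*(-3) = -662661/8*(-3) = 1987983/8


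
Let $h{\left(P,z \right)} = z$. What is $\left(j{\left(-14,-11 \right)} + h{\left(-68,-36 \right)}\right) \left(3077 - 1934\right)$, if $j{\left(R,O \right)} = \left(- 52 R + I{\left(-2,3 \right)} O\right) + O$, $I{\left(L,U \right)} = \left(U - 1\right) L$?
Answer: $828675$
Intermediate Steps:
$I{\left(L,U \right)} = L \left(-1 + U\right)$ ($I{\left(L,U \right)} = \left(-1 + U\right) L = L \left(-1 + U\right)$)
$j{\left(R,O \right)} = - 52 R - 3 O$ ($j{\left(R,O \right)} = \left(- 52 R + - 2 \left(-1 + 3\right) O\right) + O = \left(- 52 R + \left(-2\right) 2 O\right) + O = \left(- 52 R - 4 O\right) + O = - 52 R - 3 O$)
$\left(j{\left(-14,-11 \right)} + h{\left(-68,-36 \right)}\right) \left(3077 - 1934\right) = \left(\left(\left(-52\right) \left(-14\right) - -33\right) - 36\right) \left(3077 - 1934\right) = \left(\left(728 + 33\right) - 36\right) 1143 = \left(761 - 36\right) 1143 = 725 \cdot 1143 = 828675$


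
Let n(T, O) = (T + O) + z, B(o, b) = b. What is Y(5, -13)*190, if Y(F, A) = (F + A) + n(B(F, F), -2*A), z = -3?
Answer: 3800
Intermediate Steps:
n(T, O) = -3 + O + T (n(T, O) = (T + O) - 3 = (O + T) - 3 = -3 + O + T)
Y(F, A) = -3 - A + 2*F (Y(F, A) = (F + A) + (-3 - 2*A + F) = (A + F) + (-3 + F - 2*A) = -3 - A + 2*F)
Y(5, -13)*190 = (-3 - 1*(-13) + 2*5)*190 = (-3 + 13 + 10)*190 = 20*190 = 3800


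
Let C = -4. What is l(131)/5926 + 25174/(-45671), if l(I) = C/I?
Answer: -9771454964/17727335663 ≈ -0.55121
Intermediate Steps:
l(I) = -4/I
l(131)/5926 + 25174/(-45671) = -4/131/5926 + 25174/(-45671) = -4*1/131*(1/5926) + 25174*(-1/45671) = -4/131*1/5926 - 25174/45671 = -2/388153 - 25174/45671 = -9771454964/17727335663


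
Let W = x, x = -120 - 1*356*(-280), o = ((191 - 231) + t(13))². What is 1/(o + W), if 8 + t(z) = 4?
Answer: 1/101496 ≈ 9.8526e-6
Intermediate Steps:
t(z) = -4 (t(z) = -8 + 4 = -4)
o = 1936 (o = ((191 - 231) - 4)² = (-40 - 4)² = (-44)² = 1936)
x = 99560 (x = -120 - 356*(-280) = -120 + 99680 = 99560)
W = 99560
1/(o + W) = 1/(1936 + 99560) = 1/101496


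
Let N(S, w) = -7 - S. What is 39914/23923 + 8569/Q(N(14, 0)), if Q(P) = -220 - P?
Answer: -197053301/4760677 ≈ -41.392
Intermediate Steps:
39914/23923 + 8569/Q(N(14, 0)) = 39914/23923 + 8569/(-220 - (-7 - 1*14)) = 39914*(1/23923) + 8569/(-220 - (-7 - 14)) = 39914/23923 + 8569/(-220 - 1*(-21)) = 39914/23923 + 8569/(-220 + 21) = 39914/23923 + 8569/(-199) = 39914/23923 + 8569*(-1/199) = 39914/23923 - 8569/199 = -197053301/4760677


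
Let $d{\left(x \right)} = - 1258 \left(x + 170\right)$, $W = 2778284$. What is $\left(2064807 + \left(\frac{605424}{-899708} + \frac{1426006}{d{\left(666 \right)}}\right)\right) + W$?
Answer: $\frac{33695510443384239}{6957441964} \approx 4.8431 \cdot 10^{6}$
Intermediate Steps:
$d{\left(x \right)} = -213860 - 1258 x$ ($d{\left(x \right)} = - 1258 \left(170 + x\right) = -213860 - 1258 x$)
$\left(2064807 + \left(\frac{605424}{-899708} + \frac{1426006}{d{\left(666 \right)}}\right)\right) + W = \left(2064807 + \left(\frac{605424}{-899708} + \frac{1426006}{-213860 - 837828}\right)\right) + 2778284 = \left(2064807 + \left(605424 \left(- \frac{1}{899708}\right) + \frac{1426006}{-213860 - 837828}\right)\right) + 2778284 = \left(2064807 + \left(- \frac{151356}{224927} + \frac{1426006}{-1051688}\right)\right) + 2778284 = \left(2064807 + \left(- \frac{151356}{224927} + 1426006 \left(- \frac{1}{1051688}\right)\right)\right) + 2778284 = \left(2064807 - \frac{14115486485}{6957441964}\right) + 2778284 = \frac{14365760753874463}{6957441964} + 2778284 = \frac{33695510443384239}{6957441964}$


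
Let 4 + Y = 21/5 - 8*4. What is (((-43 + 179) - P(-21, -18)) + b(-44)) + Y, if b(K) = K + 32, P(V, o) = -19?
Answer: 556/5 ≈ 111.20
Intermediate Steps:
b(K) = 32 + K
Y = -159/5 (Y = -4 + (21/5 - 8*4) = -4 + (21*(⅕) - 32) = -4 + (21/5 - 32) = -4 - 139/5 = -159/5 ≈ -31.800)
(((-43 + 179) - P(-21, -18)) + b(-44)) + Y = (((-43 + 179) - 1*(-19)) + (32 - 44)) - 159/5 = ((136 + 19) - 12) - 159/5 = (155 - 12) - 159/5 = 143 - 159/5 = 556/5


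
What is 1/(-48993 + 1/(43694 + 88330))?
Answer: -132024/6468251831 ≈ -2.0411e-5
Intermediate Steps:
1/(-48993 + 1/(43694 + 88330)) = 1/(-48993 + 1/132024) = 1/(-6468251831/132024) = -132024/6468251831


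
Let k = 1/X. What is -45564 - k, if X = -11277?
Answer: -513825227/11277 ≈ -45564.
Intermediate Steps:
k = -1/11277 (k = 1/(-11277) = -1/11277 ≈ -8.8676e-5)
-45564 - k = -45564 - 1*(-1/11277) = -45564 + 1/11277 = -513825227/11277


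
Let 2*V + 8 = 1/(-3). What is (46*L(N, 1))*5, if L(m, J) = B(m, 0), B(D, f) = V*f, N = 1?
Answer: 0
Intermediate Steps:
V = -25/6 (V = -4 + (½)/(-3) = -4 + (½)*(-⅓) = -4 - ⅙ = -25/6 ≈ -4.1667)
B(D, f) = -25*f/6
L(m, J) = 0 (L(m, J) = -25/6*0 = 0)
(46*L(N, 1))*5 = (46*0)*5 = 0*5 = 0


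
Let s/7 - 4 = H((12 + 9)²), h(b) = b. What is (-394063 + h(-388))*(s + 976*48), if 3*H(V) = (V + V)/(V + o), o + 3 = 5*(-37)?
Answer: -4678853904386/253 ≈ -1.8494e+10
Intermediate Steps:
o = -188 (o = -3 + 5*(-37) = -3 - 185 = -188)
H(V) = 2*V/(3*(-188 + V)) (H(V) = ((V + V)/(V - 188))/3 = ((2*V)/(-188 + V))/3 = (2*V/(-188 + V))/3 = 2*V/(3*(-188 + V)))
s = 9142/253 (s = 28 + 7*(2*(12 + 9)²/(3*(-188 + (12 + 9)²))) = 28 + 7*((⅔)*21²/(-188 + 21²)) = 28 + 7*((⅔)*441/(-188 + 441)) = 28 + 7*((⅔)*441/253) = 28 + 7*((⅔)*441*(1/253)) = 28 + 7*(294/253) = 28 + 2058/253 = 9142/253 ≈ 36.134)
(-394063 + h(-388))*(s + 976*48) = (-394063 - 388)*(9142/253 + 976*48) = -394451*(9142/253 + 46848) = -394451*11861686/253 = -4678853904386/253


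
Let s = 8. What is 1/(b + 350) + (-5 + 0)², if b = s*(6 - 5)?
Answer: 8951/358 ≈ 25.003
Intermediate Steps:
b = 8 (b = 8*(6 - 5) = 8*1 = 8)
1/(b + 350) + (-5 + 0)² = 1/(8 + 350) + (-5 + 0)² = 1/358 + (-5)² = 1/358 + 25 = 8951/358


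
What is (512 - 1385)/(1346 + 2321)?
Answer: -873/3667 ≈ -0.23807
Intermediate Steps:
(512 - 1385)/(1346 + 2321) = -873/3667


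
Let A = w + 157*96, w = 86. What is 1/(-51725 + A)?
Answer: -1/36567 ≈ -2.7347e-5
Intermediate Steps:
A = 15158 (A = 86 + 157*96 = 86 + 15072 = 15158)
1/(-51725 + A) = 1/(-51725 + 15158) = 1/(-36567) = -1/36567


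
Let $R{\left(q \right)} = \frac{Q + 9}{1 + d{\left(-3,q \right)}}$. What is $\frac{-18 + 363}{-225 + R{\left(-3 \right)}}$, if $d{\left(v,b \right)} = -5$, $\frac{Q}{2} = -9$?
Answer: $- \frac{460}{297} \approx -1.5488$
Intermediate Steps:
$Q = -18$ ($Q = 2 \left(-9\right) = -18$)
$R{\left(q \right)} = \frac{9}{4}$ ($R{\left(q \right)} = \frac{-18 + 9}{1 - 5} = - \frac{9}{-4} = \left(-9\right) \left(- \frac{1}{4}\right) = \frac{9}{4}$)
$\frac{-18 + 363}{-225 + R{\left(-3 \right)}} = \frac{-18 + 363}{-225 + \frac{9}{4}} = \frac{345}{- \frac{891}{4}} = 345 \left(- \frac{4}{891}\right) = - \frac{460}{297}$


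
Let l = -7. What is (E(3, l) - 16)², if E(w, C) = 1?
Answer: 225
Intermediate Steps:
(E(3, l) - 16)² = (1 - 16)² = (-15)² = 225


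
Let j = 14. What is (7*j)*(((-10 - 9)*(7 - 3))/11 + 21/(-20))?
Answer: -85799/110 ≈ -779.99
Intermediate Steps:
(7*j)*(((-10 - 9)*(7 - 3))/11 + 21/(-20)) = (7*14)*(((-10 - 9)*(7 - 3))/11 + 21/(-20)) = 98*(-19*4*(1/11) + 21*(-1/20)) = 98*(-76*1/11 - 21/20) = 98*(-76/11 - 21/20) = 98*(-1751/220) = -85799/110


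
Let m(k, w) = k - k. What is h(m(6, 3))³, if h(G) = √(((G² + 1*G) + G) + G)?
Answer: 0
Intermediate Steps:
m(k, w) = 0
h(G) = √(G² + 3*G) (h(G) = √(((G² + G) + G) + G) = √(((G + G²) + G) + G) = √((G² + 2*G) + G) = √(G² + 3*G))
h(m(6, 3))³ = (√(0*(3 + 0)))³ = (√(0*3))³ = (√0)³ = 0³ = 0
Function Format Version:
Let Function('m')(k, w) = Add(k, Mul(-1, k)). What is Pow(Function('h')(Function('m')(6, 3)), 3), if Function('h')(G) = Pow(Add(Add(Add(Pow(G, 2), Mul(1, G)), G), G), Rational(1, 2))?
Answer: 0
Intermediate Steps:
Function('m')(k, w) = 0
Function('h')(G) = Pow(Add(Pow(G, 2), Mul(3, G)), Rational(1, 2)) (Function('h')(G) = Pow(Add(Add(Add(Pow(G, 2), G), G), G), Rational(1, 2)) = Pow(Add(Add(Add(G, Pow(G, 2)), G), G), Rational(1, 2)) = Pow(Add(Add(Pow(G, 2), Mul(2, G)), G), Rational(1, 2)) = Pow(Add(Pow(G, 2), Mul(3, G)), Rational(1, 2)))
Pow(Function('h')(Function('m')(6, 3)), 3) = Pow(Pow(Mul(0, Add(3, 0)), Rational(1, 2)), 3) = Pow(Pow(Mul(0, 3), Rational(1, 2)), 3) = Pow(Pow(0, Rational(1, 2)), 3) = Pow(0, 3) = 0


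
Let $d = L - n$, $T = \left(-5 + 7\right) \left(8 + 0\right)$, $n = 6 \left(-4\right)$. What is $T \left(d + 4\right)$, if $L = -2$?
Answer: $416$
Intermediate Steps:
$n = -24$
$T = 16$ ($T = 2 \cdot 8 = 16$)
$d = 22$ ($d = -2 - -24 = -2 + 24 = 22$)
$T \left(d + 4\right) = 16 \left(22 + 4\right) = 16 \cdot 26 = 416$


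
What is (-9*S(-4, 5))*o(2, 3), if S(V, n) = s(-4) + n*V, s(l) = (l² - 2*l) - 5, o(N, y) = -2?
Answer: -18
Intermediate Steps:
s(l) = -5 + l² - 2*l
S(V, n) = 19 + V*n (S(V, n) = (-5 + (-4)² - 2*(-4)) + n*V = (-5 + 16 + 8) + V*n = 19 + V*n)
(-9*S(-4, 5))*o(2, 3) = -9*(19 - 4*5)*(-2) = -9*(19 - 20)*(-2) = -9*(-1)*(-2) = 9*(-2) = -18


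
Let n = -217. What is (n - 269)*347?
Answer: -168642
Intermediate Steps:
(n - 269)*347 = (-217 - 269)*347 = -486*347 = -168642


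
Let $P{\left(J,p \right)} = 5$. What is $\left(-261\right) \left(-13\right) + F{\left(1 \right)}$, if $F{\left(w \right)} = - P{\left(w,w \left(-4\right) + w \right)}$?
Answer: $3388$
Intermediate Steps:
$F{\left(w \right)} = -5$ ($F{\left(w \right)} = \left(-1\right) 5 = -5$)
$\left(-261\right) \left(-13\right) + F{\left(1 \right)} = \left(-261\right) \left(-13\right) - 5 = 3393 - 5 = 3388$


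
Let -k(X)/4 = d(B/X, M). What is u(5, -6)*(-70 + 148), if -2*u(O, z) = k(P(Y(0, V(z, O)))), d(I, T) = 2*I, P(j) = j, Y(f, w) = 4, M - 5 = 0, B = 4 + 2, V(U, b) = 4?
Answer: 468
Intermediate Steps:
B = 6
M = 5 (M = 5 + 0 = 5)
k(X) = -48/X (k(X) = -8*6/X = -48/X)
u(O, z) = 6 (u(O, z) = -(-24)/4 = -1/2*(-12) = 6)
u(5, -6)*(-70 + 148) = 6*(-70 + 148) = 6*78 = 468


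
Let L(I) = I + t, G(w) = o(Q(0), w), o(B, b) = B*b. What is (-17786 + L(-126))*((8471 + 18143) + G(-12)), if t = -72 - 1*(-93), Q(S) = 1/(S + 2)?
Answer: -476043728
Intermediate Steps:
Q(S) = 1/(2 + S)
t = 21 (t = -72 + 93 = 21)
G(w) = w/2 (G(w) = w/(2 + 0) = w/2)
L(I) = 21 + I (L(I) = I + 21 = 21 + I)
(-17786 + L(-126))*((8471 + 18143) + G(-12)) = (-17786 + (21 - 126))*((8471 + 18143) + (1/2)*(-12)) = (-17786 - 105)*(26614 - 6) = -17891*26608 = -476043728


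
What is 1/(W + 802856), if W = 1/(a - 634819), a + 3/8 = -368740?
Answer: 8028475/6445709324592 ≈ 1.2456e-6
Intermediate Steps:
a = -2949923/8 (a = -3/8 - 368740 = -2949923/8 ≈ -3.6874e+5)
W = -8/8028475 (W = 1/(-2949923/8 - 634819) = 1/(-8028475/8) = -8/8028475 ≈ -9.9645e-7)
1/(W + 802856) = 1/(-8/8028475 + 802856) = 1/(6445709324592/8028475) = 8028475/6445709324592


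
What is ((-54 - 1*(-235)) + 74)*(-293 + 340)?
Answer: 11985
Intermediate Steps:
((-54 - 1*(-235)) + 74)*(-293 + 340) = ((-54 + 235) + 74)*47 = (181 + 74)*47 = 255*47 = 11985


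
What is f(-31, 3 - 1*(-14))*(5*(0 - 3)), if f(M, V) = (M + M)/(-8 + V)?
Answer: 310/3 ≈ 103.33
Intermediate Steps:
f(M, V) = 2*M/(-8 + V) (f(M, V) = (2*M)/(-8 + V) = 2*M/(-8 + V))
f(-31, 3 - 1*(-14))*(5*(0 - 3)) = (2*(-31)/(-8 + (3 - 1*(-14))))*(5*(0 - 3)) = (2*(-31)/(-8 + (3 + 14)))*(5*(-3)) = (2*(-31)/(-8 + 17))*(-15) = (2*(-31)/9)*(-15) = (2*(-31)*(⅑))*(-15) = -62/9*(-15) = 310/3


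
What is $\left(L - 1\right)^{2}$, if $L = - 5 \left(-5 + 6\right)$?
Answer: $36$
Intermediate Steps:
$L = -5$ ($L = \left(-5\right) 1 = -5$)
$\left(L - 1\right)^{2} = \left(-5 - 1\right)^{2} = \left(-6\right)^{2} = 36$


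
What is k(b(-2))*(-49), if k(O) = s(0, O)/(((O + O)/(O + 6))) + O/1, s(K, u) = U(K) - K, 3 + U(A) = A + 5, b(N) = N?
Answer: 196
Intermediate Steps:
U(A) = 2 + A (U(A) = -3 + (A + 5) = -3 + (5 + A) = 2 + A)
s(K, u) = 2 (s(K, u) = (2 + K) - K = 2)
k(O) = O + (6 + O)/O (k(O) = 2/(((O + O)/(O + 6))) + O/1 = 2/(((2*O)/(6 + O))) + O*1 = 2/((2*O/(6 + O))) + O = 2*((6 + O)/(2*O)) + O = (6 + O)/O + O = O + (6 + O)/O)
k(b(-2))*(-49) = (1 - 2 + 6/(-2))*(-49) = (1 - 2 + 6*(-½))*(-49) = (1 - 2 - 3)*(-49) = -4*(-49) = 196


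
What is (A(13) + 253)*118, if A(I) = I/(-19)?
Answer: 565692/19 ≈ 29773.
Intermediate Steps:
A(I) = -I/19 (A(I) = I*(-1/19) = -I/19)
(A(13) + 253)*118 = (-1/19*13 + 253)*118 = (-13/19 + 253)*118 = (4794/19)*118 = 565692/19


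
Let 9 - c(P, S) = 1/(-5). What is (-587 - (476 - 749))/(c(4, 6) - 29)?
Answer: 1570/99 ≈ 15.859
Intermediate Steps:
c(P, S) = 46/5 (c(P, S) = 9 - 1/(-5) = 9 - 1*(-⅕) = 9 + ⅕ = 46/5)
(-587 - (476 - 749))/(c(4, 6) - 29) = (-587 - (476 - 749))/(46/5 - 29) = (-587 - 1*(-273))/(-99/5) = -5*(-587 + 273)/99 = -5/99*(-314) = 1570/99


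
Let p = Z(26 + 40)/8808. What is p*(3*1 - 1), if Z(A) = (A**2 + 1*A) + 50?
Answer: 1118/1101 ≈ 1.0154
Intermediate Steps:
Z(A) = 50 + A + A**2 (Z(A) = (A**2 + A) + 50 = (A + A**2) + 50 = 50 + A + A**2)
p = 559/1101 (p = (50 + (26 + 40) + (26 + 40)**2)/8808 = (50 + 66 + 66**2)*(1/8808) = (50 + 66 + 4356)*(1/8808) = 4472*(1/8808) = 559/1101 ≈ 0.50772)
p*(3*1 - 1) = 559*(3*1 - 1)/1101 = 559*(3 - 1)/1101 = (559/1101)*2 = 1118/1101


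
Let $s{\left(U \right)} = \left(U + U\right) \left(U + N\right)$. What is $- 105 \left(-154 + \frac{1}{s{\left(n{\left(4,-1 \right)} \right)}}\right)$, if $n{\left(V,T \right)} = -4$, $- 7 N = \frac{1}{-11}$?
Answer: $\frac{39705435}{2456} \approx 16167.0$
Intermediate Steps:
$N = \frac{1}{77}$ ($N = - \frac{1}{7 \left(-11\right)} = \left(- \frac{1}{7}\right) \left(- \frac{1}{11}\right) = \frac{1}{77} \approx 0.012987$)
$s{\left(U \right)} = 2 U \left(\frac{1}{77} + U\right)$ ($s{\left(U \right)} = \left(U + U\right) \left(U + \frac{1}{77}\right) = 2 U \left(\frac{1}{77} + U\right)$)
$- 105 \left(-154 + \frac{1}{s{\left(n{\left(4,-1 \right)} \right)}}\right) = - 105 \left(-154 + \frac{1}{\frac{2}{77} \left(-4\right) \left(1 + 77 \left(-4\right)\right)}\right) = - 105 \left(-154 + \frac{1}{\frac{2}{77} \left(-4\right) \left(1 - 308\right)}\right) = - 105 \left(-154 + \frac{1}{\frac{2}{77} \left(-4\right) \left(-307\right)}\right) = - 105 \left(-154 + \frac{1}{\frac{2456}{77}}\right) = - 105 \left(-154 + \frac{77}{2456}\right) = \left(-105\right) \left(- \frac{378147}{2456}\right) = \frac{39705435}{2456}$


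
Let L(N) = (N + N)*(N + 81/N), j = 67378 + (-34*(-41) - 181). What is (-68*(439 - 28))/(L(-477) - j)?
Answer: -27948/386629 ≈ -0.072286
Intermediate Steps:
j = 68591 (j = 67378 + (1394 - 181) = 67378 + 1213 = 68591)
L(N) = 2*N*(N + 81/N) (L(N) = (2*N)*(N + 81/N) = 2*N*(N + 81/N))
(-68*(439 - 28))/(L(-477) - j) = (-68*(439 - 28))/((162 + 2*(-477)²) - 1*68591) = (-68*411)/((162 + 2*227529) - 68591) = -27948/((162 + 455058) - 68591) = -27948/(455220 - 68591) = -27948/386629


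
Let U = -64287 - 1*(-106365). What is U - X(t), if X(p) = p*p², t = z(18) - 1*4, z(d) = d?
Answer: 39334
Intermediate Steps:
U = 42078 (U = -64287 + 106365 = 42078)
t = 14 (t = 18 - 1*4 = 18 - 4 = 14)
X(p) = p³
U - X(t) = 42078 - 1*14³ = 42078 - 1*2744 = 42078 - 2744 = 39334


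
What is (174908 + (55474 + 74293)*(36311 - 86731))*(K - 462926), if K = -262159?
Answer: 4743997120764720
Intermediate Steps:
(174908 + (55474 + 74293)*(36311 - 86731))*(K - 462926) = (174908 + (55474 + 74293)*(36311 - 86731))*(-262159 - 462926) = (174908 + 129767*(-50420))*(-725085) = (174908 - 6542852140)*(-725085) = -6542677232*(-725085) = 4743997120764720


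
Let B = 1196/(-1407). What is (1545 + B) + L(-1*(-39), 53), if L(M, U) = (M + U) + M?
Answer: 2356936/1407 ≈ 1675.2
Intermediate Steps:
B = -1196/1407 (B = 1196*(-1/1407) = -1196/1407 ≈ -0.85004)
L(M, U) = U + 2*M
(1545 + B) + L(-1*(-39), 53) = (1545 - 1196/1407) + (53 + 2*(-1*(-39))) = 2172619/1407 + (53 + 2*39) = 2172619/1407 + (53 + 78) = 2172619/1407 + 131 = 2356936/1407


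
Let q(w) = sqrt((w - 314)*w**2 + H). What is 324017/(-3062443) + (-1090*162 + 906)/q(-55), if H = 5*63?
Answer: -324017/3062443 + 29279*I*sqrt(123990)/61995 ≈ -0.1058 + 166.3*I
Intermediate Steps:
H = 315
q(w) = sqrt(315 + w**2*(-314 + w)) (q(w) = sqrt((w - 314)*w**2 + 315) = sqrt((-314 + w)*w**2 + 315) = sqrt(w**2*(-314 + w) + 315) = sqrt(315 + w**2*(-314 + w)))
324017/(-3062443) + (-1090*162 + 906)/q(-55) = 324017/(-3062443) + (-1090*162 + 906)/(sqrt(315 + (-55)**3 - 314*(-55)**2)) = 324017*(-1/3062443) + (-176580 + 906)/(sqrt(315 - 166375 - 314*3025)) = -324017/3062443 - 175674/sqrt(315 - 166375 - 949850) = -324017/3062443 - 175674*(-I*sqrt(123990)/371970) = -324017/3062443 - (-29279)*I*sqrt(123990)/61995 = -324017/3062443 + 29279*I*sqrt(123990)/61995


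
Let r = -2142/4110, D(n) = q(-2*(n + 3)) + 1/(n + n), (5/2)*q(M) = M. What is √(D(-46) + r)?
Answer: 3*√3736314005/31510 ≈ 5.8196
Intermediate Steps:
q(M) = 2*M/5
D(n) = -12/5 + 1/(2*n) - 4*n/5 (D(n) = 2*(-2*(n + 3))/5 + 1/(n + n) = 2*(-2*(3 + n))/5 + 1/(2*n) = 2*(-6 - 2*n)/5 + 1/(2*n) = (-12/5 - 4*n/5) + 1/(2*n) = -12/5 + 1/(2*n) - 4*n/5)
r = -357/685 (r = -2142*1/4110 = -357/685 ≈ -0.52117)
√(D(-46) + r) = √((⅒)*(5 - 8*(-46)*(3 - 46))/(-46) - 357/685) = √((⅒)*(-1/46)*(5 - 8*(-46)*(-43)) - 357/685) = √((⅒)*(-1/46)*(5 - 15824) - 357/685) = √((⅒)*(-1/46)*(-15819) - 357/685) = √(15819/460 - 357/685) = √(2134359/63020) = 3*√3736314005/31510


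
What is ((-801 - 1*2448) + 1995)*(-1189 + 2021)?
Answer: -1043328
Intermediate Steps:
((-801 - 1*2448) + 1995)*(-1189 + 2021) = ((-801 - 2448) + 1995)*832 = (-3249 + 1995)*832 = -1254*832 = -1043328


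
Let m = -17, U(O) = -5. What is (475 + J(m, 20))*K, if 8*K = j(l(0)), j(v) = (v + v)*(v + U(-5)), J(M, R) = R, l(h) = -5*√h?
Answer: 0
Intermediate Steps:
j(v) = 2*v*(-5 + v) (j(v) = (v + v)*(v - 5) = (2*v)*(-5 + v) = 2*v*(-5 + v))
K = 0 (K = (2*(-5*√0)*(-5 - 5*√0))/8 = (2*(-5*0)*(-5 - 5*0))/8 = (2*0*(-5 + 0))/8 = (2*0*(-5))/8 = (⅛)*0 = 0)
(475 + J(m, 20))*K = (475 + 20)*0 = 495*0 = 0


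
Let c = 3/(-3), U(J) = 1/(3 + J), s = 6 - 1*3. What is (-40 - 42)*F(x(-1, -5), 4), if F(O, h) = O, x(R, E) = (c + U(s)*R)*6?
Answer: 574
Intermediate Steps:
s = 3 (s = 6 - 3 = 3)
c = -1 (c = 3*(-1/3) = -1)
x(R, E) = -6 + R (x(R, E) = (-1 + R/(3 + 3))*6 = (-1 + R/6)*6 = -6 + R)
(-40 - 42)*F(x(-1, -5), 4) = (-40 - 42)*(-6 - 1) = -82*(-7) = 574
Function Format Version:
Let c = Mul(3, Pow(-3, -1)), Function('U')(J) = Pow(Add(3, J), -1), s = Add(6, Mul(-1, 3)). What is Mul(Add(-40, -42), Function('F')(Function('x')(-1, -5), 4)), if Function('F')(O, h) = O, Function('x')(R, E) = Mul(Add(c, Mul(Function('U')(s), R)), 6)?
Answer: 574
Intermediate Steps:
s = 3 (s = Add(6, -3) = 3)
c = -1 (c = Mul(3, Rational(-1, 3)) = -1)
Function('x')(R, E) = Add(-6, R) (Function('x')(R, E) = Mul(Add(-1, Mul(Pow(Add(3, 3), -1), R)), 6) = Mul(Add(-1, Mul(Pow(6, -1), R)), 6) = Mul(Add(-1, Mul(Rational(1, 6), R)), 6) = Add(-6, R))
Mul(Add(-40, -42), Function('F')(Function('x')(-1, -5), 4)) = Mul(Add(-40, -42), Add(-6, -1)) = Mul(-82, -7) = 574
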